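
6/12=1/2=0.50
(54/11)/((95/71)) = 3834/1045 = 3.67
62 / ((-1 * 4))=-31 / 2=-15.50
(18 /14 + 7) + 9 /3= 79 /7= 11.29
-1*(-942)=942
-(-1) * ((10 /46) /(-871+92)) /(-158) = 5 /2830886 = 0.00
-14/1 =-14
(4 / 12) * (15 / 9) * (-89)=-445 / 9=-49.44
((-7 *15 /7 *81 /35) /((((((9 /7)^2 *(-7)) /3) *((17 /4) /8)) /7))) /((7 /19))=5472 /17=321.88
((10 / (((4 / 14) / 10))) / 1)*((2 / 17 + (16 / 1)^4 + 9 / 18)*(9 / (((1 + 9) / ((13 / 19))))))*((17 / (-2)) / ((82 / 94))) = -428859173925 / 3116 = -137631313.84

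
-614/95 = -6.46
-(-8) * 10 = 80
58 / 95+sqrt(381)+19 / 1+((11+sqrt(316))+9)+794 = 2*sqrt(79)+sqrt(381)+79193 / 95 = 870.91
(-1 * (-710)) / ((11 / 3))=2130 / 11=193.64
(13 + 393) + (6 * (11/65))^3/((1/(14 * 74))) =409343606/274625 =1490.55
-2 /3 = -0.67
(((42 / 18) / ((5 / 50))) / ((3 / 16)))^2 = 1254400 / 81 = 15486.42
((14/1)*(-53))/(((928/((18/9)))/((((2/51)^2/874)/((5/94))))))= -17437/329624730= -0.00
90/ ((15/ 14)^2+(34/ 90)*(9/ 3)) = 264600/ 6707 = 39.45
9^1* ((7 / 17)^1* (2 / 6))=21 / 17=1.24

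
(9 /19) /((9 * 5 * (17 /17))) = 1 /95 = 0.01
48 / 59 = 0.81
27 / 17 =1.59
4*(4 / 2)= 8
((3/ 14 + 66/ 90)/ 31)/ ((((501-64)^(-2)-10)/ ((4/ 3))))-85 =-1585165617887/ 18648113085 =-85.00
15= 15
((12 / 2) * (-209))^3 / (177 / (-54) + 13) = -35494831152 / 175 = -202827606.58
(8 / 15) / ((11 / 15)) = 8 / 11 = 0.73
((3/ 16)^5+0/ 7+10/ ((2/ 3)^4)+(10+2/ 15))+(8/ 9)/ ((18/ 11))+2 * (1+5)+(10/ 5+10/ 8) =76.55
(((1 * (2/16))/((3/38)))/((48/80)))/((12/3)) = 95/144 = 0.66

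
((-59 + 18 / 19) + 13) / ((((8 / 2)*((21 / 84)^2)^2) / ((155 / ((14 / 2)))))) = -63846.02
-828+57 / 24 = -6605 / 8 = -825.62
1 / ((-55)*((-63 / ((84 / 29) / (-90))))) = -2 / 215325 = -0.00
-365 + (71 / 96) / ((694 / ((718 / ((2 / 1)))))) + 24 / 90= -121372523 / 333120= -364.35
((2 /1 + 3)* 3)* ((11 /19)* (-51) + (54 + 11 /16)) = 114735 /304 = 377.42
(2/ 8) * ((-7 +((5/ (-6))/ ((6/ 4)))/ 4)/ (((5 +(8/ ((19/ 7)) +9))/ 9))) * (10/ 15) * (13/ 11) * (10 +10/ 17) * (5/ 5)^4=-952185/ 120428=-7.91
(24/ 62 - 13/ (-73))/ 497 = 1279/ 1124711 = 0.00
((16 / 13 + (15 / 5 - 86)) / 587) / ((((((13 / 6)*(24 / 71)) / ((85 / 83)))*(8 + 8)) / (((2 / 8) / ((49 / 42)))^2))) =-0.00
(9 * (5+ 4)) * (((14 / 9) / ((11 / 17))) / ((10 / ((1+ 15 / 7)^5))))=71682336 / 12005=5971.04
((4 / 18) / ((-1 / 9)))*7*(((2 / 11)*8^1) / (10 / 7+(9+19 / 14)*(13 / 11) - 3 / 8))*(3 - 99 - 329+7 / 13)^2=-381943776256 / 1383941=-275982.70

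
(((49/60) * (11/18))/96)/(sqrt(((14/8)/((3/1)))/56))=539 * sqrt(6)/25920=0.05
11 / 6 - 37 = -211 / 6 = -35.17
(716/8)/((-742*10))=-179/14840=-0.01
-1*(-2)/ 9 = 2/ 9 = 0.22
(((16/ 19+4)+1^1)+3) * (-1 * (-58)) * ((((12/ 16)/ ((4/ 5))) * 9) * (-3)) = -246645/ 19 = -12981.32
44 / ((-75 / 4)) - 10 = -926 / 75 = -12.35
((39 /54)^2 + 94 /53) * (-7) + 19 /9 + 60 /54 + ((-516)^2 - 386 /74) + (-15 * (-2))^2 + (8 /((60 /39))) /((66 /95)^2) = 20538137686075 /76879044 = 267148.71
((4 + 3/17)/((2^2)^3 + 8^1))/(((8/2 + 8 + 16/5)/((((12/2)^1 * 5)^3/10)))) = 26625/2584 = 10.30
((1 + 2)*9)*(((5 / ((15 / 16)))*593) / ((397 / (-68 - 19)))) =-7429104 / 397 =-18713.11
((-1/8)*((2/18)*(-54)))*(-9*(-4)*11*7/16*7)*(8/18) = 1617/4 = 404.25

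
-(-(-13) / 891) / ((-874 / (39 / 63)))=169 / 16353414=0.00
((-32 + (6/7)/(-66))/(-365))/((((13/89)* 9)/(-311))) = -13645747/657657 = -20.75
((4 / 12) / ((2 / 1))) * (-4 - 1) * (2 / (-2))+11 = 71 / 6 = 11.83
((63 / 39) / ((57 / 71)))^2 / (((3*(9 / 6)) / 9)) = 494018 / 61009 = 8.10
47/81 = 0.58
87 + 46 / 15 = 1351 / 15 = 90.07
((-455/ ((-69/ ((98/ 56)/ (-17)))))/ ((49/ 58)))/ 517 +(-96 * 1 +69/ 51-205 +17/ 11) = -361563955/ 1212882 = -298.10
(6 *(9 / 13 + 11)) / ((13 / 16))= 14592 / 169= 86.34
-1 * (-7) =7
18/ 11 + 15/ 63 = 433/ 231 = 1.87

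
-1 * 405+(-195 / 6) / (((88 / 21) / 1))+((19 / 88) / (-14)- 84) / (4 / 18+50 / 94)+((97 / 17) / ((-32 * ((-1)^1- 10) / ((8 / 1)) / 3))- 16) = -1803147323 / 3340568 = -539.77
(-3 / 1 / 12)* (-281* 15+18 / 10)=10533 / 10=1053.30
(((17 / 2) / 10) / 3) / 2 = 17 / 120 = 0.14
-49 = -49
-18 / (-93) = 6 / 31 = 0.19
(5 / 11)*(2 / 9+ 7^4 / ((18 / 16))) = 96050 / 99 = 970.20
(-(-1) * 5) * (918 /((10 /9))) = 4131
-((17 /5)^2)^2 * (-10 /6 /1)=222.72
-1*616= -616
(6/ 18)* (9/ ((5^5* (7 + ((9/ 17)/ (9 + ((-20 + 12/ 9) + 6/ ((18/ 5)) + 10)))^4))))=4009008/ 29252853125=0.00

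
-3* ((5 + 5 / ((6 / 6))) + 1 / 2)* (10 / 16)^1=-315 / 16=-19.69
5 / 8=0.62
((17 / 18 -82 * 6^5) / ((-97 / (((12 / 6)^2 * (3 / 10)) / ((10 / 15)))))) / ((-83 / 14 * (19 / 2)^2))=-321366052 / 14532055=-22.11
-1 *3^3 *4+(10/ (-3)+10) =-304/ 3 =-101.33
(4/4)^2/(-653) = -1/653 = -0.00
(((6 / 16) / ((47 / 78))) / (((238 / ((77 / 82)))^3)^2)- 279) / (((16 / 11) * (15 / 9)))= -115.09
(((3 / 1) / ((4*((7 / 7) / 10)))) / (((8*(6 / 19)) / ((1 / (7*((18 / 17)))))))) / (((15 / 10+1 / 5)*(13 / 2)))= 475 / 13104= 0.04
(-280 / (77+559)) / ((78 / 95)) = -3325 / 6201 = -0.54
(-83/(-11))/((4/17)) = 1411/44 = 32.07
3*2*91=546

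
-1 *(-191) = 191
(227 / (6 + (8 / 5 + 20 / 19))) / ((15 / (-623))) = -2686999 / 2466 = -1089.62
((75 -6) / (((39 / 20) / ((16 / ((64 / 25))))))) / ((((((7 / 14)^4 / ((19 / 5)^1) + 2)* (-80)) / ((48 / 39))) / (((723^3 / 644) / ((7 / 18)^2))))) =-232655596045200 / 35533771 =-6547450.20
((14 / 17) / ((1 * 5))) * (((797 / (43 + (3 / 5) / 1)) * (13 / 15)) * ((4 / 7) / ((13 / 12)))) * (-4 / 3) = -51008 / 27795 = -1.84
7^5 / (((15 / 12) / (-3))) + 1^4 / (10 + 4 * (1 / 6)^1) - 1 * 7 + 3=-6454513 / 160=-40340.71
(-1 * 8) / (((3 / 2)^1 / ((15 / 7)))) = -80 / 7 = -11.43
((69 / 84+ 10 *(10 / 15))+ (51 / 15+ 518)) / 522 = 222133 / 219240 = 1.01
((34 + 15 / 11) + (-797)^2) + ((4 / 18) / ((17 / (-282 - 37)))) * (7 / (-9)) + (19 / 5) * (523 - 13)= 637185.61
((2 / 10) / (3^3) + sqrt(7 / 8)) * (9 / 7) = 1 / 105 + 9 * sqrt(14) / 28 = 1.21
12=12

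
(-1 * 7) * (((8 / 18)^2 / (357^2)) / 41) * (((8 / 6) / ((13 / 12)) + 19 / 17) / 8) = -346 / 4454287929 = -0.00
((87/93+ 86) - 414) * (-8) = 81112/31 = 2616.52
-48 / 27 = -16 / 9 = -1.78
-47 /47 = -1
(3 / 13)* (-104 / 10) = -12 / 5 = -2.40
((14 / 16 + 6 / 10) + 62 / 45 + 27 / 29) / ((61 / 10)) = 39503 / 63684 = 0.62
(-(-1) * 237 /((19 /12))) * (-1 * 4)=-11376 /19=-598.74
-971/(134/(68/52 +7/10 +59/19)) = -12262759/330980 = -37.05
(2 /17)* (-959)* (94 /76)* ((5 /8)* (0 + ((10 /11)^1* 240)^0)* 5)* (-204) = 3380475 /38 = 88959.87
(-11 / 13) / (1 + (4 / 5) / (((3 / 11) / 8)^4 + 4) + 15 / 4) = -52773209500 / 308723271363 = -0.17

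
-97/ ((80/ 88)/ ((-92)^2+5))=-9036423/ 10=-903642.30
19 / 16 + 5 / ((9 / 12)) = 377 / 48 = 7.85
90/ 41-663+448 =-8725/ 41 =-212.80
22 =22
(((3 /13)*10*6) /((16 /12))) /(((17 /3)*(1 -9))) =-405 /1768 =-0.23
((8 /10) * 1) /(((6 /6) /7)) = 28 /5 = 5.60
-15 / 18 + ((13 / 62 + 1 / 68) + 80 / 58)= 141281 / 183396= 0.77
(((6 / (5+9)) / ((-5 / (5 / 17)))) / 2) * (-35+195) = -240 / 119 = -2.02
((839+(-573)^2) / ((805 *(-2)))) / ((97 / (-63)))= 1481256 / 11155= 132.79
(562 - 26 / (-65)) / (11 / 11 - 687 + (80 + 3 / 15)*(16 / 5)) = -7030 / 5367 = -1.31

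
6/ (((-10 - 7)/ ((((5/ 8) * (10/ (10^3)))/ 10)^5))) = -3/ 89128960000000000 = -0.00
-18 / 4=-9 / 2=-4.50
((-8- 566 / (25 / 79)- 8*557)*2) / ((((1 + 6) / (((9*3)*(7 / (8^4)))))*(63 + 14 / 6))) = -6330717 / 5017600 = -1.26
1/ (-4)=-1/ 4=-0.25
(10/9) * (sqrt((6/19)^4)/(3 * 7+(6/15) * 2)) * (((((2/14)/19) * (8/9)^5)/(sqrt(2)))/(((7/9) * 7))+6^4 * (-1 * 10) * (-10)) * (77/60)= 1802240 * sqrt(2)/721065427677+33264000/39349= 845.36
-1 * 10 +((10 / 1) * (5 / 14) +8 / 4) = -31 / 7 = -4.43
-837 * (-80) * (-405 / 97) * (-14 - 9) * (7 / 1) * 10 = 43661268000 / 97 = 450116164.95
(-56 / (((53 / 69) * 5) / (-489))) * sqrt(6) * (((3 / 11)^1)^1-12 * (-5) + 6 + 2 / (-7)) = 1371504168 * sqrt(6) / 2915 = 1152482.12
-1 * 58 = -58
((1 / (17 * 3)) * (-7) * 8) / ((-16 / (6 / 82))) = 7 / 1394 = 0.01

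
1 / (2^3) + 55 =441 / 8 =55.12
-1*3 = -3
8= 8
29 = 29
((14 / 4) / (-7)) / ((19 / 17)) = -17 / 38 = -0.45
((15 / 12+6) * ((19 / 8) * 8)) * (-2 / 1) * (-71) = 39121 / 2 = 19560.50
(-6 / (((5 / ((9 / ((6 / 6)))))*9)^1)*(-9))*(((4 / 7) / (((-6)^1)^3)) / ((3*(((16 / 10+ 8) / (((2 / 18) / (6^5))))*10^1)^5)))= -1 / 1437273012816478286974032719401451520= -0.00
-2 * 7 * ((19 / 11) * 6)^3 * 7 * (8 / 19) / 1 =-61133184 / 1331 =-45930.27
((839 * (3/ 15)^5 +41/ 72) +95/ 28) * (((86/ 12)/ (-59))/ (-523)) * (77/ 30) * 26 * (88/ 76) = 450711191359/ 5936115375000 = 0.08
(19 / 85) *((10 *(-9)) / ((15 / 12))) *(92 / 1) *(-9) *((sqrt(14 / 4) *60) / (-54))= -125856 *sqrt(14) / 17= -27700.59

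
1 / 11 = 0.09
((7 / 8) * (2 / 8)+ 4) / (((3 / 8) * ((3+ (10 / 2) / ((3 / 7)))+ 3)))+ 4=983 / 212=4.64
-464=-464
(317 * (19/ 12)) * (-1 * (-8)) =12046/ 3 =4015.33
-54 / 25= -2.16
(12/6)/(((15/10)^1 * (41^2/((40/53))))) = 160/267279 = 0.00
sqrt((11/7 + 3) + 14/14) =sqrt(273)/7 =2.36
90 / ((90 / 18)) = 18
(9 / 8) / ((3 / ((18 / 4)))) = 27 / 16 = 1.69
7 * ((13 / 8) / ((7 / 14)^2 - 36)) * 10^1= -35 / 11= -3.18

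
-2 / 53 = -0.04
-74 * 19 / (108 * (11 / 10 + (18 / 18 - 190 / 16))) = 14060 / 10557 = 1.33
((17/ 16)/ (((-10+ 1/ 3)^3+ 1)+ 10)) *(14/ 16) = -3213/ 3083776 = -0.00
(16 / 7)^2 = 256 / 49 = 5.22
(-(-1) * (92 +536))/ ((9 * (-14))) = -314/ 63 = -4.98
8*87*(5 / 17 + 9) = 109968 / 17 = 6468.71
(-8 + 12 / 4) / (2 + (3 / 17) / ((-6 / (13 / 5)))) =-850 / 327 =-2.60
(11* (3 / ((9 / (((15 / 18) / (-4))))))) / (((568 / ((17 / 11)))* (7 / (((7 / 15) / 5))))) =-0.00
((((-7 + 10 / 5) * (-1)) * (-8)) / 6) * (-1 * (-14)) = -280 / 3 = -93.33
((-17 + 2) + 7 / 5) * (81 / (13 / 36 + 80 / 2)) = -198288 / 7265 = -27.29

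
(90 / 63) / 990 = 1 / 693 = 0.00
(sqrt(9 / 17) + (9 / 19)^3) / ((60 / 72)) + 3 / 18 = 60539 / 205770 + 18* sqrt(17) / 85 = 1.17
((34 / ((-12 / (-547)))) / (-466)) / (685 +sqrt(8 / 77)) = -0.00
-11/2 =-5.50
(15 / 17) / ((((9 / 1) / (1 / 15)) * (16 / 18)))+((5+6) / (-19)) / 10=-653 / 12920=-0.05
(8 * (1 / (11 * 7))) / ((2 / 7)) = 4 / 11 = 0.36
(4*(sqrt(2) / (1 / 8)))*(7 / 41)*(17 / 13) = 3808*sqrt(2) / 533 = 10.10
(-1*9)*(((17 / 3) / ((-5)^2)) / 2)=-1.02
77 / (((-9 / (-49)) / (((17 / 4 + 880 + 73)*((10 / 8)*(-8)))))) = -72234085 / 18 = -4013004.72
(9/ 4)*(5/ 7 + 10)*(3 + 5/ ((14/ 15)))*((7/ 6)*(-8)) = -26325/ 14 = -1880.36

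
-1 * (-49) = 49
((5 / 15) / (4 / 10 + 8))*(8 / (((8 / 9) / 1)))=5 / 14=0.36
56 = 56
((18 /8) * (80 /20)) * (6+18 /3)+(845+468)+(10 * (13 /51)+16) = 73417 /51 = 1439.55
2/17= 0.12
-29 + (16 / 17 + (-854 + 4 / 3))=-44917 / 51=-880.73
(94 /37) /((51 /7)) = 0.35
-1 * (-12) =12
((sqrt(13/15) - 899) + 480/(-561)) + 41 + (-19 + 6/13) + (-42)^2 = sqrt(195)/15 + 2155339/2431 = 887.54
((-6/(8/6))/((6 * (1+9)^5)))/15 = -1/2000000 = -0.00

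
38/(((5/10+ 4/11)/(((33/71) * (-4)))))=-5808/71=-81.80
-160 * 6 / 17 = -960 / 17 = -56.47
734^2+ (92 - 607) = 538241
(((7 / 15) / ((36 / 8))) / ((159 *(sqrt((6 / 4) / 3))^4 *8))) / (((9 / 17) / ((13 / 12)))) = 1547 / 2318220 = 0.00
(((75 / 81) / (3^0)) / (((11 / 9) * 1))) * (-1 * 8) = -200 / 33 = -6.06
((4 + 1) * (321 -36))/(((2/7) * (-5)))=-1995/2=-997.50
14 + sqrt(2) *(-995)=14 - 995 *sqrt(2)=-1393.14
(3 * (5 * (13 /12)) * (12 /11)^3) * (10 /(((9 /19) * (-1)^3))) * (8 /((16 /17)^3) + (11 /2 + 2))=-162149325 /21296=-7614.07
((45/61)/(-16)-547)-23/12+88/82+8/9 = -196999025/360144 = -547.00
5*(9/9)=5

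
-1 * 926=-926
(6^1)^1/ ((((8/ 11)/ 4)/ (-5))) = -165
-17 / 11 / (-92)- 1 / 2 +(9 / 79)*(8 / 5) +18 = 7075029 / 399740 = 17.70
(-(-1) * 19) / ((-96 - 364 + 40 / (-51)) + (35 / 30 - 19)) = -646 / 16273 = -0.04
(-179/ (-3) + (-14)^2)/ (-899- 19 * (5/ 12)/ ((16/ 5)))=-49088/ 173083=-0.28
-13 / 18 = -0.72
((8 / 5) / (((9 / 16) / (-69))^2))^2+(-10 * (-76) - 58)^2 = 1174736153764 / 2025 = 580116619.14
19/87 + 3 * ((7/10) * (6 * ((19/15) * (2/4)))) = 35663/4350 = 8.20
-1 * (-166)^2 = -27556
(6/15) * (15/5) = 6/5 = 1.20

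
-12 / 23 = -0.52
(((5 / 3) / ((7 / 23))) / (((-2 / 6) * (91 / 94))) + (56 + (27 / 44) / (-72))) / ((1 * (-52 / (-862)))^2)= 1625318284393 / 151575424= 10722.84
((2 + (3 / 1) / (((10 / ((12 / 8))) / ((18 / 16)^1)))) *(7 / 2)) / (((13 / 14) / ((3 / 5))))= 58947 / 10400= 5.67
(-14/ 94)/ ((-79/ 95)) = 665/ 3713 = 0.18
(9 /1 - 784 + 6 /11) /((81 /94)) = -800786 /891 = -898.75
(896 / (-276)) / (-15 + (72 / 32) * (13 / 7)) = 6272 / 20907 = 0.30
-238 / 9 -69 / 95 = -23231 / 855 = -27.17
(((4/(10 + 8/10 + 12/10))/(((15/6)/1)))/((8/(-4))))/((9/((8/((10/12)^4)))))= -384/3125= -0.12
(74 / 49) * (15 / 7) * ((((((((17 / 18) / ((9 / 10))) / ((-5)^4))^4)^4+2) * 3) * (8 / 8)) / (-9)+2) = 3610873061200634365728217753240784304580301974093106377616667357406 / 836844229724201072597823438757830416534488904289901256561279296875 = 4.31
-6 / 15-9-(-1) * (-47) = -282 / 5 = -56.40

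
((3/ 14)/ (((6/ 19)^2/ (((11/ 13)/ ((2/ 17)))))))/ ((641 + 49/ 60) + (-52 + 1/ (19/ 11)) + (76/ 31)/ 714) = 3379737955/ 129110778108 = 0.03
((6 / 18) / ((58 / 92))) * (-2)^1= -92 / 87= -1.06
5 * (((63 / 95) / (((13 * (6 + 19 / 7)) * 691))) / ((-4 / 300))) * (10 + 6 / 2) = -33075 / 800869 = -0.04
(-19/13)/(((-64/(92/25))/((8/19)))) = 23/650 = 0.04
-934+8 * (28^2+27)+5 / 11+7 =61176 / 11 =5561.45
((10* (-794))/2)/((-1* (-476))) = -1985/238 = -8.34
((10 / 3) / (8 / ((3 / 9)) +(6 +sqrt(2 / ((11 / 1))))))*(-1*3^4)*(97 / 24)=-720225 / 19796 +4365*sqrt(22) / 39592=-35.87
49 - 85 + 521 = 485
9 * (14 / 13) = 126 / 13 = 9.69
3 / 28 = 0.11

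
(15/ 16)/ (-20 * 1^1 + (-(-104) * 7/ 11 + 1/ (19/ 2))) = 3135/ 154784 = 0.02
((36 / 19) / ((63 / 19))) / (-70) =-2 / 245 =-0.01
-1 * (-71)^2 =-5041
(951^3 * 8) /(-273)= -2293560936 /91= -25203966.33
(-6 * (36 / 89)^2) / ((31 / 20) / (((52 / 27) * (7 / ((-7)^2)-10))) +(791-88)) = -186001920 / 133182165247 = -0.00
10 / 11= 0.91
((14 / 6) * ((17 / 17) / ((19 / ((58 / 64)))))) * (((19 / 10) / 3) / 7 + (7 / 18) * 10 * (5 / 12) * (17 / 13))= 3148559 / 12804480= 0.25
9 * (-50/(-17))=450/17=26.47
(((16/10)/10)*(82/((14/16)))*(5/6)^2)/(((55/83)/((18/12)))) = 23.57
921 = 921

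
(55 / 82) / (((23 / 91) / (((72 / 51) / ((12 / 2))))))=10010 / 16031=0.62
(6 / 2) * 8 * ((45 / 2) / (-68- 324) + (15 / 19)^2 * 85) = 1270.09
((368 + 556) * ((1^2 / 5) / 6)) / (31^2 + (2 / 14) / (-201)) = 108339 / 3380315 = 0.03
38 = 38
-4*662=-2648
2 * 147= 294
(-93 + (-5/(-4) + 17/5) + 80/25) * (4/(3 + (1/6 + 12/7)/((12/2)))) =-429156/4175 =-102.79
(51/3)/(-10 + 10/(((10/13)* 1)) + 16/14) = 119/29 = 4.10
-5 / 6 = -0.83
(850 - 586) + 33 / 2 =561 / 2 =280.50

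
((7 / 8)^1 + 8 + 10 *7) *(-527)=-332537 / 8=-41567.12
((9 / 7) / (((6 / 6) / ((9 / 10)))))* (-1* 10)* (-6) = 486 / 7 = 69.43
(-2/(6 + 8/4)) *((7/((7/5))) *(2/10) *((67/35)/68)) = -67/9520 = -0.01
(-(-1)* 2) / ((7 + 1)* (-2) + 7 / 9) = -18 / 137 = -0.13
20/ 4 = 5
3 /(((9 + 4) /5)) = 15 /13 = 1.15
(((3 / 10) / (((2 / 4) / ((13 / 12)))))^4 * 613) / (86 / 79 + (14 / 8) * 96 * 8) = 0.08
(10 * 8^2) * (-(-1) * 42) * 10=268800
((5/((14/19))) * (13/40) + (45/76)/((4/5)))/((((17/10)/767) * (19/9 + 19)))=10817001/171836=62.95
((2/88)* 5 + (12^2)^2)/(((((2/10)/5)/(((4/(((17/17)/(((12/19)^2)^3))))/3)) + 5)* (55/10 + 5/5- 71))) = -15135438643200/257647773713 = -58.74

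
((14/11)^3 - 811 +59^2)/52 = 136789/2662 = 51.39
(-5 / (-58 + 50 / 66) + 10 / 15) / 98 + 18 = 10000861 / 555366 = 18.01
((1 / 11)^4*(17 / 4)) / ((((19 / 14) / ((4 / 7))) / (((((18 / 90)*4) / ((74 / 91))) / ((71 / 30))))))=37128 / 730776233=0.00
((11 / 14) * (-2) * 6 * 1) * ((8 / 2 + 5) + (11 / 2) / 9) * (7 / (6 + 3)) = -1903 / 27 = -70.48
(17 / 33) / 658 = 0.00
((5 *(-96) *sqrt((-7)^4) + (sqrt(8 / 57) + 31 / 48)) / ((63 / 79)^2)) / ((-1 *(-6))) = -7045645889 / 1143072 + 6241 *sqrt(114) / 678699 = -6163.68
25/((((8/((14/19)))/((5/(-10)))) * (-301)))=25/6536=0.00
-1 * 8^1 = -8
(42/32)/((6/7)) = 49/32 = 1.53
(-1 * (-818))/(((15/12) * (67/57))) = 186504/335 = 556.73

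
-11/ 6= -1.83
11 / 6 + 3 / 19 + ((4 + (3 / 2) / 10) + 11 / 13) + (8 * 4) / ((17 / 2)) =2708881 / 251940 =10.75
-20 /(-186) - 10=-920 /93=-9.89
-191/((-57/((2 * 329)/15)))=125678/855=146.99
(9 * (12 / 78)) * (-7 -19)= -36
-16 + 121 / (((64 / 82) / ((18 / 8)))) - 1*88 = 31337 / 128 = 244.82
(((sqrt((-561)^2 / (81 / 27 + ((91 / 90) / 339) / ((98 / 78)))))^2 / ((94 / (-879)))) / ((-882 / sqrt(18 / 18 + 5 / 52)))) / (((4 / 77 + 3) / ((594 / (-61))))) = -102127376469789 *sqrt(741) / 748829029286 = -3712.52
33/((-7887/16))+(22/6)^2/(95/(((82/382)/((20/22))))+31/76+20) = -1095289300/31167346851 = -0.04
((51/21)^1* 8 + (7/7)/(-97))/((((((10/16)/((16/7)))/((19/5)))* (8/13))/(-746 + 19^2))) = -114635664/679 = -168830.14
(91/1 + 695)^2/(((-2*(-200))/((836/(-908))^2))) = 6746486769/5152900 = 1309.26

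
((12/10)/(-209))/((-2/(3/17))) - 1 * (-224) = 3979369/17765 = 224.00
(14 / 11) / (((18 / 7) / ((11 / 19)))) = 49 / 171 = 0.29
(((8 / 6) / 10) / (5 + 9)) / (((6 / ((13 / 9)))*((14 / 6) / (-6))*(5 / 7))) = -13 / 1575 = -0.01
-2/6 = -1/3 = -0.33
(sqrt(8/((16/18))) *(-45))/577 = -135/577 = -0.23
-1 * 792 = -792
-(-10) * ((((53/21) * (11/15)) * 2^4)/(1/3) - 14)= 15716/21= 748.38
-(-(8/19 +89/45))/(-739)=-2051/631845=-0.00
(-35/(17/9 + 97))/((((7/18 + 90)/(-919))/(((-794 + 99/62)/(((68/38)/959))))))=-466453872293157/305244724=-1528130.83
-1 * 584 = -584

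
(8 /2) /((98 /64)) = 128 /49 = 2.61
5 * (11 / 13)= 55 / 13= 4.23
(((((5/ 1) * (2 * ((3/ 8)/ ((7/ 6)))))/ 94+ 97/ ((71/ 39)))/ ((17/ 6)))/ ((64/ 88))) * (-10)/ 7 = -36.96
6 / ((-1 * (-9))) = 2 / 3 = 0.67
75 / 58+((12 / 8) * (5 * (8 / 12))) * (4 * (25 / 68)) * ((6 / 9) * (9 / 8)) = 13425 / 1972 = 6.81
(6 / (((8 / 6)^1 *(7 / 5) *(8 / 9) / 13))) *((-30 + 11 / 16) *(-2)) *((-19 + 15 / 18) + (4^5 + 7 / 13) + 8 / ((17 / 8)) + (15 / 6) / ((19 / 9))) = 115229745315 / 41344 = 2787097.17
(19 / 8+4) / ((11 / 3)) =153 / 88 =1.74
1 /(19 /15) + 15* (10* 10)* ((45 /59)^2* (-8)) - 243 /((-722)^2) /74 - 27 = -940892429439915 /134279630696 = -7006.96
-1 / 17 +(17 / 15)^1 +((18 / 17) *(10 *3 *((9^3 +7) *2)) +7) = 11925259 / 255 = 46765.72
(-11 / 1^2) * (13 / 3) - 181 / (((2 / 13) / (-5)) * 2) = 34723 / 12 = 2893.58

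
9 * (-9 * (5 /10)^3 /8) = -81 /64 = -1.27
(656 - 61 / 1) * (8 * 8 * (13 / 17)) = 29120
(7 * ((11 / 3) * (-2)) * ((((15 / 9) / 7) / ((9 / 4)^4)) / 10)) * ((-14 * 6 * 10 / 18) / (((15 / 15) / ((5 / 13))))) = 1971200 / 2302911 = 0.86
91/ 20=4.55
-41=-41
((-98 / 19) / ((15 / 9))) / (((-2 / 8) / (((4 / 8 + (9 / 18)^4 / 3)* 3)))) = 735 / 38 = 19.34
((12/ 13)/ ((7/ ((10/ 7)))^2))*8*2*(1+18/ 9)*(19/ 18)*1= 60800/ 31213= 1.95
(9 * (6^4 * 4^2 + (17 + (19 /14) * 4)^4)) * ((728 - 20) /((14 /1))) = 2094350033682 /16807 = 124611770.91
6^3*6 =1296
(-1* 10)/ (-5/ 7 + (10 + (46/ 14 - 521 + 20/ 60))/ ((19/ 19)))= 21/ 1067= 0.02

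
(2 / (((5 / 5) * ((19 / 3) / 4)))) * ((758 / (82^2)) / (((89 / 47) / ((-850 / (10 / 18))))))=-327046680 / 2842571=-115.05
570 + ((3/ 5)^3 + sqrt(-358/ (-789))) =sqrt(282462)/ 789 + 71277/ 125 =570.89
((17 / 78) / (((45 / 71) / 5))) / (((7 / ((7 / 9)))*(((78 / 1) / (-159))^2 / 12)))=3390463 / 355914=9.53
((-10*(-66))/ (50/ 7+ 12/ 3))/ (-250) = -77/ 325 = -0.24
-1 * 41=-41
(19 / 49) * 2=38 / 49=0.78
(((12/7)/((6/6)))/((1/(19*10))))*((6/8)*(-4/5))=-1368/7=-195.43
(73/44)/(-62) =-73/2728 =-0.03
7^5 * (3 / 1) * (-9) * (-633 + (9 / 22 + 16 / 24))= 6308725941 / 22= 286760270.05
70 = 70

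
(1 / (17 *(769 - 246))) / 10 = 1 / 88910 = 0.00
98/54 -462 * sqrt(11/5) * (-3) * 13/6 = 49/27 + 3003 * sqrt(55)/5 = 4455.98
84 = 84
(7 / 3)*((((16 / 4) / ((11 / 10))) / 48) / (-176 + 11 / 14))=-245 / 242847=-0.00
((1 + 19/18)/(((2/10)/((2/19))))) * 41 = 7585/171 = 44.36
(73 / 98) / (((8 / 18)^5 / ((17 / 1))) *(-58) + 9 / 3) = 73279809 / 289306486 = 0.25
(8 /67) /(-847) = -8 /56749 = -0.00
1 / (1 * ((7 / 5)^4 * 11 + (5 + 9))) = 625 / 35161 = 0.02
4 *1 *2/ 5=8/ 5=1.60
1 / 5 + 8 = 41 / 5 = 8.20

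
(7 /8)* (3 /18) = 7 /48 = 0.15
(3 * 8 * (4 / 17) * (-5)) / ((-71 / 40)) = 19200 / 1207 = 15.91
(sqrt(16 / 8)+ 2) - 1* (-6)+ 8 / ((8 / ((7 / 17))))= sqrt(2)+ 143 / 17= 9.83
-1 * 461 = -461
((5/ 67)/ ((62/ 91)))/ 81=455/ 336474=0.00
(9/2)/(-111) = -3/74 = -0.04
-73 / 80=-0.91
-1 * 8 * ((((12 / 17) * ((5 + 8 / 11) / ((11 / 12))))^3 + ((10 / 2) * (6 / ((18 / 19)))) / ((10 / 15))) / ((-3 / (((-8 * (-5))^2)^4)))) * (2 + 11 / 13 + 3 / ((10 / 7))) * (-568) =-2221314703366346883727360000000 / 339443488527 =-6543989731562221913.05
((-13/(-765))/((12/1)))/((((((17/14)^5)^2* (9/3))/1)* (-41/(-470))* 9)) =88367297095168/1024352708738842737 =0.00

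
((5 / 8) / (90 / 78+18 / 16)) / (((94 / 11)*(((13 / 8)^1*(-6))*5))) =-22 / 33417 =-0.00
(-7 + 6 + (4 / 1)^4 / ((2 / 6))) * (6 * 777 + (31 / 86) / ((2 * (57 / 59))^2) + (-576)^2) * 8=288408917902313 / 139707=2064384160.44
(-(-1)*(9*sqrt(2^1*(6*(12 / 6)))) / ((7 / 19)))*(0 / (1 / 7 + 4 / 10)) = 0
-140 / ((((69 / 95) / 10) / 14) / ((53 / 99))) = -98686000 / 6831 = -14446.79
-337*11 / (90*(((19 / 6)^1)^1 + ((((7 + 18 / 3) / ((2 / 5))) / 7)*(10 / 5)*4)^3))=-1271501 / 1581937755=-0.00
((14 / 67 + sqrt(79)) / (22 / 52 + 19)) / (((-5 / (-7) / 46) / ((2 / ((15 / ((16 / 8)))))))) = 468832 / 2537625 + 33488 * sqrt(79) / 37875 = 8.04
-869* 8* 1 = -6952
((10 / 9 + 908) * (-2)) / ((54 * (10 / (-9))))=4091 / 135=30.30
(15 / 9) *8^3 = 2560 / 3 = 853.33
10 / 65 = 2 / 13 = 0.15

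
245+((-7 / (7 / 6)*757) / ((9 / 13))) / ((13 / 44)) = -65881 / 3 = -21960.33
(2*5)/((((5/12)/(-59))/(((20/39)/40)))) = -236/13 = -18.15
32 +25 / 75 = 97 / 3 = 32.33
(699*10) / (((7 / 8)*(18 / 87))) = 270280 / 7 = 38611.43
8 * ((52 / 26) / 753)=16 / 753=0.02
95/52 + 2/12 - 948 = -147577/156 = -946.01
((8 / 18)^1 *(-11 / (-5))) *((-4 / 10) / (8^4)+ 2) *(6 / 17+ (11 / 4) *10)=213329743 / 3916800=54.47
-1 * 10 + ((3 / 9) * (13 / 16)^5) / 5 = -156915107 / 15728640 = -9.98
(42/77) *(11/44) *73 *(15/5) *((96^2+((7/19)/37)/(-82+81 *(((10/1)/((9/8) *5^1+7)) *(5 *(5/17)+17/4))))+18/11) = 22918410489942477/83257282636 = 275272.14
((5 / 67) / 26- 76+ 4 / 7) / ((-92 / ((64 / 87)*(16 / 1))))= 9.65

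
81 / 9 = 9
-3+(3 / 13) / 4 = -153 / 52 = -2.94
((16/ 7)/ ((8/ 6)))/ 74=6/ 259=0.02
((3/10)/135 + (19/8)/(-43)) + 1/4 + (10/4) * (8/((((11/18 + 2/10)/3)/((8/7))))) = 3351471217/39551400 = 84.74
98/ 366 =49/ 183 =0.27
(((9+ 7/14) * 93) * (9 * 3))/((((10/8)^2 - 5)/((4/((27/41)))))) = -42150.98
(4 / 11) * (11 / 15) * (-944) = -3776 / 15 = -251.73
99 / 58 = 1.71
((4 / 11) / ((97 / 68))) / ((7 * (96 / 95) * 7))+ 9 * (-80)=-225860945 / 313698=-719.99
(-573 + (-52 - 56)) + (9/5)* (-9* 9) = -4134/5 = -826.80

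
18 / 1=18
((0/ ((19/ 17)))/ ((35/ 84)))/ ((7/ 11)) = 0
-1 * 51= -51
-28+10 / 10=-27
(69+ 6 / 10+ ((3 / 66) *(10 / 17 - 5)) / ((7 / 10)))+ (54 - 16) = 702367 / 6545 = 107.31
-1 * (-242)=242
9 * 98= 882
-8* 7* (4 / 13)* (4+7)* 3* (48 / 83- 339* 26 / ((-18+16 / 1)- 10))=-450997008 / 1079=-417976.84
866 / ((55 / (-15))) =-2598 / 11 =-236.18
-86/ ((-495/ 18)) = 172/ 55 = 3.13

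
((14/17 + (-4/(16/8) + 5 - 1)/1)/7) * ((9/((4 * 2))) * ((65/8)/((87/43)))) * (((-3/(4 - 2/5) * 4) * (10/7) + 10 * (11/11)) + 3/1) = 1450605/96628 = 15.01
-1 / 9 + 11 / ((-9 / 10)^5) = -1106561 / 59049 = -18.74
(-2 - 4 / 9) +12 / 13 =-178 / 117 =-1.52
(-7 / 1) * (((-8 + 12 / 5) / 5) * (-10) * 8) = -3136 / 5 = -627.20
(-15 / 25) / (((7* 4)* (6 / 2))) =-1 / 140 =-0.01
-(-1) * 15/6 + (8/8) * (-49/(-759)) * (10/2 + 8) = 5069/1518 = 3.34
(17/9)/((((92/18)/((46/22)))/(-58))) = -493/11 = -44.82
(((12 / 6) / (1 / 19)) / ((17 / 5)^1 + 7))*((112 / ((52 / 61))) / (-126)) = -5795 / 1521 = -3.81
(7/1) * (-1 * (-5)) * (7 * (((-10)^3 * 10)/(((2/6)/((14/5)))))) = -20580000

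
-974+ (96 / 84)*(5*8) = -6498 / 7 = -928.29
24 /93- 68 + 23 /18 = -66.46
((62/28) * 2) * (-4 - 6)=-310/7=-44.29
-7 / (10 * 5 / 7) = -49 / 50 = -0.98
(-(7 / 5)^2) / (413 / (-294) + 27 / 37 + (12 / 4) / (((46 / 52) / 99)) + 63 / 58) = -25394691 / 4355323025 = -0.01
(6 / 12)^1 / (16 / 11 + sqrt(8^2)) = 11 / 208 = 0.05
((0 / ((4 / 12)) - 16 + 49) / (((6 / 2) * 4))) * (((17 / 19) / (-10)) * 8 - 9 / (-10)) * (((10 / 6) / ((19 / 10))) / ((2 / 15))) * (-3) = -28875 / 2888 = -10.00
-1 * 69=-69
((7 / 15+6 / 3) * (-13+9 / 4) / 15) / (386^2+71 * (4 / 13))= -20683 / 1743508800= -0.00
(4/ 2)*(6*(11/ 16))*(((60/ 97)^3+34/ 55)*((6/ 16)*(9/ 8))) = 1737890721/ 584110720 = 2.98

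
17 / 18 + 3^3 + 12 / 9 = 527 / 18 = 29.28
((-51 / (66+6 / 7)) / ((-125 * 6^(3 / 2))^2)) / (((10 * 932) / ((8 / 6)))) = -119 / 3680235000000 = -0.00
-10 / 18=-5 / 9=-0.56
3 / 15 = 1 / 5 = 0.20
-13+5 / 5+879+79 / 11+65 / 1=10331 / 11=939.18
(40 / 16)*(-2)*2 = -10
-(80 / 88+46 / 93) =-1436 / 1023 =-1.40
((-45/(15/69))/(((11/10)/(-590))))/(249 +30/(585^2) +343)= 13931979750/74285651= 187.55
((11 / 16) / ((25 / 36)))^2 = 9801 / 10000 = 0.98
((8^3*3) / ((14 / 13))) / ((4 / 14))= 4992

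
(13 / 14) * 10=65 / 7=9.29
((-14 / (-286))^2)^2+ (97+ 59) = 65233212157 / 418161601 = 156.00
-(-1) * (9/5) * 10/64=9/32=0.28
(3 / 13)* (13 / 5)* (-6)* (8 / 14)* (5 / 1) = -72 / 7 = -10.29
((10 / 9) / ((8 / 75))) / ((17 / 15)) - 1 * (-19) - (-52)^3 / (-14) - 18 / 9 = -4768205 / 476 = -10017.24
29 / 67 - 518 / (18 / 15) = -86678 / 201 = -431.23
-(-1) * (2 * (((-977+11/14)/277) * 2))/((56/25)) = -341675/54292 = -6.29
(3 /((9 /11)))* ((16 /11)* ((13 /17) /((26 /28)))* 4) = 896 /51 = 17.57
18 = 18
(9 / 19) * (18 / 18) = 9 / 19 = 0.47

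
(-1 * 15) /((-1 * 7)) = 15 /7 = 2.14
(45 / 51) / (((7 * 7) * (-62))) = -15 / 51646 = -0.00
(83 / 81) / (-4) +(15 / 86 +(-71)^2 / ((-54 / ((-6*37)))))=288727177 / 13932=20724.03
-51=-51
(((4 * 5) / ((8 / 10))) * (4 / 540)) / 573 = 5 / 15471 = 0.00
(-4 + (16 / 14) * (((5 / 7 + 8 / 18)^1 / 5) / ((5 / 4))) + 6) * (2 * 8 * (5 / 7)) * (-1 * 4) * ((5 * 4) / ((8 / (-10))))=7803520 / 3087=2527.87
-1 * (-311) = 311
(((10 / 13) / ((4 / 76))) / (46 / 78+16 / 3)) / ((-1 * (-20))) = 19 / 154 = 0.12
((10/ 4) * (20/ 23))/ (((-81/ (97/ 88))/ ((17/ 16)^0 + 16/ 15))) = -15035/ 245916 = -0.06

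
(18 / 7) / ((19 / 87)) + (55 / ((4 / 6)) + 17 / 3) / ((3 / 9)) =73489 / 266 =276.27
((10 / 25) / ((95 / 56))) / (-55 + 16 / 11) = -1232 / 279775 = -0.00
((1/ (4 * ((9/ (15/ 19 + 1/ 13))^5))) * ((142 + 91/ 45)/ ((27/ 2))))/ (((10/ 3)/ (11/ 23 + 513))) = 1717634640389339632/ 505685117911944600045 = 0.00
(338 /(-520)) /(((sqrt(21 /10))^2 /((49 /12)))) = -91 /72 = -1.26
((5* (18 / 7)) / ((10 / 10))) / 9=10 / 7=1.43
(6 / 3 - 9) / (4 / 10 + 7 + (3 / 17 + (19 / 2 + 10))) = -0.26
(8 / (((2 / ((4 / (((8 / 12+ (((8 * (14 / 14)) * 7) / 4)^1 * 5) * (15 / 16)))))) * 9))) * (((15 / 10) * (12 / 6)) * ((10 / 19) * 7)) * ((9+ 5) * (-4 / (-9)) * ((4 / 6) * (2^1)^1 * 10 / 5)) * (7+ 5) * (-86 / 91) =-19726336 / 353457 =-55.81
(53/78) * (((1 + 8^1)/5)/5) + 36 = 23559/650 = 36.24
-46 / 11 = -4.18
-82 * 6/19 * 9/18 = -246/19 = -12.95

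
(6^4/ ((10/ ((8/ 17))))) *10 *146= 1513728/ 17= 89042.82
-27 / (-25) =27 / 25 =1.08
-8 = -8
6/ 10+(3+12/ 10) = 24/ 5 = 4.80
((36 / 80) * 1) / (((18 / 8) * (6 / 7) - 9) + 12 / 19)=-399 / 5710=-0.07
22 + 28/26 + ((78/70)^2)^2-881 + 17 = -16374757767/19508125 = -839.38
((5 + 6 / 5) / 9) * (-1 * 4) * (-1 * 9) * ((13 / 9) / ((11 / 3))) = 1612 / 165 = 9.77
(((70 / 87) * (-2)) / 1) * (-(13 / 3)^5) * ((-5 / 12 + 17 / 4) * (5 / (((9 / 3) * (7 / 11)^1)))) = 4696856450 / 190269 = 24685.35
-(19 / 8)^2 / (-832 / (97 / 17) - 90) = 35017 / 1463936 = 0.02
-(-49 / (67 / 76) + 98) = -2842 / 67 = -42.42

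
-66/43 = -1.53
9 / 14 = 0.64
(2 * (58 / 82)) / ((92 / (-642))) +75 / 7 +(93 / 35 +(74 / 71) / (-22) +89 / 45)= 251950201 / 46398429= 5.43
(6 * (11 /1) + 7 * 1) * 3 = 219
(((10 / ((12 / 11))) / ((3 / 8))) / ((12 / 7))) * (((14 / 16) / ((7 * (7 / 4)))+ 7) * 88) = 26620 / 3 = 8873.33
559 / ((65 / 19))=817 / 5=163.40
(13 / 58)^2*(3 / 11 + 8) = 15379 / 37004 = 0.42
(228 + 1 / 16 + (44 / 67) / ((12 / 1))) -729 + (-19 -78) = -1922791 / 3216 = -597.88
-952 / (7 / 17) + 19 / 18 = -41597 / 18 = -2310.94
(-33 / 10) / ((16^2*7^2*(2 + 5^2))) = -11 / 1128960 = -0.00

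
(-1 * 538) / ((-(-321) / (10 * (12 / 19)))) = -21520 / 2033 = -10.59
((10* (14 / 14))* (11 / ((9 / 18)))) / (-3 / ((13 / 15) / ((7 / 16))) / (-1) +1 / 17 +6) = 777920 / 26779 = 29.05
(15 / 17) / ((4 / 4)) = 15 / 17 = 0.88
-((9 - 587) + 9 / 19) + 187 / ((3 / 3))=14526 / 19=764.53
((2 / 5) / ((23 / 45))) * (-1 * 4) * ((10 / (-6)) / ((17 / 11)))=1320 / 391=3.38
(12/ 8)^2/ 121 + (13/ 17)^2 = 84397/ 139876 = 0.60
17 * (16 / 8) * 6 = 204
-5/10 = -1/2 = -0.50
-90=-90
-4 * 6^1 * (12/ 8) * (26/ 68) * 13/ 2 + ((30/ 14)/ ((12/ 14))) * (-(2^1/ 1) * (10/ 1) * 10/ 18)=-17939/ 153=-117.25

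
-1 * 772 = -772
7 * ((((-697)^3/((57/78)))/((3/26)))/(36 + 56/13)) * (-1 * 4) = 20829863431468/7467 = 2789589317.19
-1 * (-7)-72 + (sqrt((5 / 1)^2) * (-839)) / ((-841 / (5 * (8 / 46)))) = -1173395 / 19343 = -60.66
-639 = -639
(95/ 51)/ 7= 95/ 357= 0.27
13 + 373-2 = 384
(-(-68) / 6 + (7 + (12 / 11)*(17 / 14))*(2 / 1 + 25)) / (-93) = -54539 / 21483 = -2.54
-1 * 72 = -72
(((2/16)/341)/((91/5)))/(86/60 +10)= 75/42574532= 0.00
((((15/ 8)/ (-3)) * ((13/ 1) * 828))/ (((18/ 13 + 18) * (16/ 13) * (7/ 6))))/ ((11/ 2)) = -757965/ 17248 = -43.95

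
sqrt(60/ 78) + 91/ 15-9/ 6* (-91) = 143.44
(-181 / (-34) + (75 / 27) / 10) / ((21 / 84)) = 3428 / 153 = 22.41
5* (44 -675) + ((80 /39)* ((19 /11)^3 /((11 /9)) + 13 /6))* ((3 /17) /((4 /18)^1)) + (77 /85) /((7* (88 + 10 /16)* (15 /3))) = -180349506409071 /57352091225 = -3144.60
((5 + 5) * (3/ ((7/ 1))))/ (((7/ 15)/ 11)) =4950/ 49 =101.02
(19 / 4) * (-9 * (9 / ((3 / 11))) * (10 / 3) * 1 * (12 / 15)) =-3762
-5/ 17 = -0.29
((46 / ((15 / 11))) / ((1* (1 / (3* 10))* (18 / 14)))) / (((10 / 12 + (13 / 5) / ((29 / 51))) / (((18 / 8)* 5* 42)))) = 323561700 / 4703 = 68799.00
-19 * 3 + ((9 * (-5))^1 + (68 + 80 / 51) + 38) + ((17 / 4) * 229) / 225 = 151381 / 15300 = 9.89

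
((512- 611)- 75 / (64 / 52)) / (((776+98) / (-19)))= 2559 / 736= 3.48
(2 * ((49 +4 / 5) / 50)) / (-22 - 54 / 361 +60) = 89889 / 1708000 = 0.05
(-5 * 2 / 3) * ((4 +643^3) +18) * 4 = -10633909160 / 3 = -3544636386.67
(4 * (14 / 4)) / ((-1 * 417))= -14 / 417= -0.03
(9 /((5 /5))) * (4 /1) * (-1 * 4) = -144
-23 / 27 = -0.85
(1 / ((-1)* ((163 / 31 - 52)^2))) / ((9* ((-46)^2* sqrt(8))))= -961* sqrt(2) / 159939205776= -0.00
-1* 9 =-9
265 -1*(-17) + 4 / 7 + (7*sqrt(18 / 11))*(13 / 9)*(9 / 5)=305.85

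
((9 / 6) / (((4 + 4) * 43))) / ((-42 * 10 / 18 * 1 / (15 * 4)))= -0.01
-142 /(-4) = 35.50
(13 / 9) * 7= 91 / 9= 10.11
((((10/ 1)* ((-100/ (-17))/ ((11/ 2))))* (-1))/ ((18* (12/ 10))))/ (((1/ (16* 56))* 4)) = -560000/ 5049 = -110.91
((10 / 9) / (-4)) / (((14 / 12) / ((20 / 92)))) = -25 / 483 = -0.05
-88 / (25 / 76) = -6688 / 25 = -267.52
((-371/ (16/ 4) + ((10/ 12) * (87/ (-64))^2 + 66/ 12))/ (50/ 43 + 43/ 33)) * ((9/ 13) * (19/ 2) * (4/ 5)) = -170372840913/ 931573760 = -182.89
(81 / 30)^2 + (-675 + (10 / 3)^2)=-590939 / 900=-656.60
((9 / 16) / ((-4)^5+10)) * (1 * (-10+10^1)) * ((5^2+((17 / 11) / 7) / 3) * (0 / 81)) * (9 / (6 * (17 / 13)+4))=0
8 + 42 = 50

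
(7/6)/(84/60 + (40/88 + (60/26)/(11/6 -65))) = 1896895/2955924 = 0.64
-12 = -12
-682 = -682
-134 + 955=821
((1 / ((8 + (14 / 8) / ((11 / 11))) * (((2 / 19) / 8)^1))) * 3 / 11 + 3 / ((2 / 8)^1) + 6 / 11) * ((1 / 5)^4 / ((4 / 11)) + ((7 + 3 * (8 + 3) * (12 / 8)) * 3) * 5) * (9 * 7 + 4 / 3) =428957995777 / 536250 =799921.67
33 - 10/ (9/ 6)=79/ 3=26.33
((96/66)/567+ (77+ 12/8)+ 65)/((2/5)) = 8950255/24948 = 358.76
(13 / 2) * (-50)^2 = 16250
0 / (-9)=0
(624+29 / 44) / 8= 27485 / 352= 78.08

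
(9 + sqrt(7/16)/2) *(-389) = -3501 - 389 *sqrt(7)/8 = -3629.65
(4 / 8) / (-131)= -1 / 262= -0.00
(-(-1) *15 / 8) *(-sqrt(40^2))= -75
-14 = -14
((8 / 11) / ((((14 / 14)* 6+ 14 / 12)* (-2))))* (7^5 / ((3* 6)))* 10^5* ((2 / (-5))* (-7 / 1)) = -18823840000 / 1419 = -13265567.30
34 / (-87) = -34 / 87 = -0.39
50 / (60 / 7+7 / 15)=5250 / 949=5.53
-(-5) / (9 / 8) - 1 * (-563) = 5107 / 9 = 567.44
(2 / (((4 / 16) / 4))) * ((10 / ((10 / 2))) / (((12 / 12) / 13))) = 832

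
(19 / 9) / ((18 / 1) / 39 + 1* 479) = 247 / 56097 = 0.00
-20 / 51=-0.39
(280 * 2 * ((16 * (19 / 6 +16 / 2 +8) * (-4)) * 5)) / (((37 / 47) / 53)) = -25667264000 / 111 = -231236612.61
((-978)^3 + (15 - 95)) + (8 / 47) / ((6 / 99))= -43965747172 / 47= -935441429.19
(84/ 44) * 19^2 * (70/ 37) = 530670/ 407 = 1303.86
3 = 3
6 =6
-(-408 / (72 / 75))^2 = -180625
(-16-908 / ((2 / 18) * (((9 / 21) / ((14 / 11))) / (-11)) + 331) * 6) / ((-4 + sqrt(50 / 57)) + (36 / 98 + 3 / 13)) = 6408553278400 * sqrt(114) / 24073019701799 + 248533153028160 / 24073019701799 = 13.17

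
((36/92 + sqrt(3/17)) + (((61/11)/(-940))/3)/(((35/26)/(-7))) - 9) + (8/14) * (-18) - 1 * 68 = -1084796827/12485550 + sqrt(51)/17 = -86.46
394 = 394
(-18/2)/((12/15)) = -45/4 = -11.25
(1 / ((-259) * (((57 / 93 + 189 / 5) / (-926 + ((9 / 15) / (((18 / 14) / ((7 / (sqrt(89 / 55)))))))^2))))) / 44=114148789 / 54349278984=0.00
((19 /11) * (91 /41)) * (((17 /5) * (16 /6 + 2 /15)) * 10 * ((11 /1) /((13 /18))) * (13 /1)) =14814072 /205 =72263.77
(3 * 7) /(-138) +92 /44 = 981 /506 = 1.94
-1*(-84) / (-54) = -1.56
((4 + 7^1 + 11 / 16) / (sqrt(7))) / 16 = 187 * sqrt(7) / 1792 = 0.28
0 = 0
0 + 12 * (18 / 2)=108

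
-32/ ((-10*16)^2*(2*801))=-1/ 1281600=-0.00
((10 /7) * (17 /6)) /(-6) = -85 /126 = -0.67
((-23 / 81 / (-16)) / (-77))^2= 529 / 9958443264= 0.00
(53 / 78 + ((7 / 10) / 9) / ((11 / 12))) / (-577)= -1093 / 825110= -0.00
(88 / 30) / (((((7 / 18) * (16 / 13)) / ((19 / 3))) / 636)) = 864006 / 35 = 24685.89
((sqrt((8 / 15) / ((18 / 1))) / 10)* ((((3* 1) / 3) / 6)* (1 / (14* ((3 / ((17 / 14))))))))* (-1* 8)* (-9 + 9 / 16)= 0.01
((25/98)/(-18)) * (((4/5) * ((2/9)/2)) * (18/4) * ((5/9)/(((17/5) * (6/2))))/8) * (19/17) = -2375/55057968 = -0.00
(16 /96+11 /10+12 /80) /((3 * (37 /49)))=833 /1332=0.63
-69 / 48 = -23 / 16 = -1.44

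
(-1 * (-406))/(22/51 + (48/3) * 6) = 10353/2459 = 4.21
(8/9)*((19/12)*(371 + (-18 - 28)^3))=-3684670/27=-136469.26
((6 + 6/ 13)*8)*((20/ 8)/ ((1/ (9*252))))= 3810240/ 13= 293095.38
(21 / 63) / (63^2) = 1 / 11907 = 0.00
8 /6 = 4 /3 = 1.33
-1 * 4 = -4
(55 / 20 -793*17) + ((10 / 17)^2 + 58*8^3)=18748119 / 1156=16218.10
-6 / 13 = -0.46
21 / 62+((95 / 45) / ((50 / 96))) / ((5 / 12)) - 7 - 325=-2494983 / 7750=-321.93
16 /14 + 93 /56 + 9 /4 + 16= 1179 /56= 21.05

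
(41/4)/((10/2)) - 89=-1739/20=-86.95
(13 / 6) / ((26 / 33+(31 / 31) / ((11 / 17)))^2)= 39 / 98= 0.40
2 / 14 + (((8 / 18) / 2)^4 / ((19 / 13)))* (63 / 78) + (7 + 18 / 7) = 2825996 / 290871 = 9.72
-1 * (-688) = 688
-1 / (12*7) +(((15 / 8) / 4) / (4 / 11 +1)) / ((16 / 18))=2015 / 5376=0.37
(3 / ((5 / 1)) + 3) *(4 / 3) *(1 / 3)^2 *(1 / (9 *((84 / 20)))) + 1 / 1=575 / 567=1.01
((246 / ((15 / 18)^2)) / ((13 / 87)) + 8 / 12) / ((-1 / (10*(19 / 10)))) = -45055.65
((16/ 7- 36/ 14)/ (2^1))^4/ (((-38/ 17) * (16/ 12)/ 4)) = -51/ 91238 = -0.00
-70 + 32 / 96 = -209 / 3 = -69.67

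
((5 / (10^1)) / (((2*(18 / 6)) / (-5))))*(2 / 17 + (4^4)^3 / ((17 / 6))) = -251658245 / 102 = -2467237.70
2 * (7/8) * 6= 21/2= 10.50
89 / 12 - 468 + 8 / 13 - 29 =-76279 / 156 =-488.97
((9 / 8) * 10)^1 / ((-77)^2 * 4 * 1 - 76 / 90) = 2025 / 4268728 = 0.00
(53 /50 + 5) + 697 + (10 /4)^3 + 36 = 150937 /200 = 754.68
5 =5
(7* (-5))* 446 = -15610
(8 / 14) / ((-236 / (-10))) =10 / 413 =0.02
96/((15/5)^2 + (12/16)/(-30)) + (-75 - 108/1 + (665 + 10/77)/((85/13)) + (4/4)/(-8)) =-265803787/3759448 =-70.70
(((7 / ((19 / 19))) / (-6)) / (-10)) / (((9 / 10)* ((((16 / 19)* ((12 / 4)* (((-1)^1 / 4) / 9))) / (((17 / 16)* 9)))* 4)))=-2261 / 512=-4.42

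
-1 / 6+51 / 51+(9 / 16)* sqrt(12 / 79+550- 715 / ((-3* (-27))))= 5 / 6+sqrt(273651023) / 1264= 13.92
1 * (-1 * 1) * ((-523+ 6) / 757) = 517 / 757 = 0.68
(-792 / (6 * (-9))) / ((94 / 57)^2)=5.39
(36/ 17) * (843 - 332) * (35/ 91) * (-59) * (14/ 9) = -8441720/ 221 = -38197.83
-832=-832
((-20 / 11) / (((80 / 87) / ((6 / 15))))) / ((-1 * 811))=0.00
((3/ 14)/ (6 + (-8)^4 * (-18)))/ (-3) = 1/ 1032108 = 0.00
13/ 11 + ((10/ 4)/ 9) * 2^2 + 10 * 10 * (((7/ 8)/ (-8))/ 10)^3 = 595032923/ 259522560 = 2.29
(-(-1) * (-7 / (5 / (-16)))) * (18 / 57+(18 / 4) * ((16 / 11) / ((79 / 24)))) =4261152 / 82555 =51.62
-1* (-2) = 2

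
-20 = -20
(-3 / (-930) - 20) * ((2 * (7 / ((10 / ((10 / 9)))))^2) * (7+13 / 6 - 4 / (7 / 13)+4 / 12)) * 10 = -1258397 / 2511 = -501.15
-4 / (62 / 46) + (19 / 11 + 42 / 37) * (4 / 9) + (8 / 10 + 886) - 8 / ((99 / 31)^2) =884.32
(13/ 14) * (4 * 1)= 26/ 7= 3.71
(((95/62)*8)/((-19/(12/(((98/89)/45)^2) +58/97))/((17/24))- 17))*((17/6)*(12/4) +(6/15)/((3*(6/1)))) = -2312804206943906/376397926030251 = -6.14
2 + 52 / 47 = 146 / 47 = 3.11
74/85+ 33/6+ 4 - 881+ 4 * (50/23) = -3370161/3910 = -861.93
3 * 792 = 2376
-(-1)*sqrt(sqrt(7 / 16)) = 7^(1 / 4) / 2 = 0.81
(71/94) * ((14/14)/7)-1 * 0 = 71/658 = 0.11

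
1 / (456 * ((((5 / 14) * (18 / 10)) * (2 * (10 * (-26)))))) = -0.00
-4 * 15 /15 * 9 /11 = -36 /11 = -3.27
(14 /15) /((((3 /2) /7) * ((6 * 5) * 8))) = 49 /2700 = 0.02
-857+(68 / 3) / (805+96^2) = -857.00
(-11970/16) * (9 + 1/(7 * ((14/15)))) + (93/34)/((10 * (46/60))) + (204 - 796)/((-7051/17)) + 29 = -2104889113955/308777392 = -6816.85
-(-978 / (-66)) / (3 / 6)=-326 / 11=-29.64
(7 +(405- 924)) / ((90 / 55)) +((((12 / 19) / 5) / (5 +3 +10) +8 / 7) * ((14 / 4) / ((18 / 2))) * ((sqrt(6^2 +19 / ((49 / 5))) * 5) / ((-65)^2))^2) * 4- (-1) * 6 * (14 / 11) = -1783043662352 / 5841210375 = -305.25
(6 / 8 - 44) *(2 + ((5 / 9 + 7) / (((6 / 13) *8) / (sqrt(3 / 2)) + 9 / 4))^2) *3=-14348618789519 / 2133481842 + 899837206528 *sqrt(6) / 355580307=-526.73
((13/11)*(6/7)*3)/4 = 117/154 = 0.76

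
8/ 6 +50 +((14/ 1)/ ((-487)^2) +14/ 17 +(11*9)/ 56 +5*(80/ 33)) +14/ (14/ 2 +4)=167195042017/ 2483633768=67.32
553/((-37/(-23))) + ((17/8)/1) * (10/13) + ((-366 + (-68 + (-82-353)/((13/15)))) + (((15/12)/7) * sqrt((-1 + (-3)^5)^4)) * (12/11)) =1630722869/148148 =11007.39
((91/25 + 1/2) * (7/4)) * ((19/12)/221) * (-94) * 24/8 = -14.64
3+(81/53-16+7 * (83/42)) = 751/318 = 2.36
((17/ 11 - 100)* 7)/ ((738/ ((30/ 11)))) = -12635/ 4961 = -2.55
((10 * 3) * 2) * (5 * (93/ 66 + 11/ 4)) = 13725/ 11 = 1247.73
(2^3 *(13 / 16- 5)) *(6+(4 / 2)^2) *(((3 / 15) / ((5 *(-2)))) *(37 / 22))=2479 / 220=11.27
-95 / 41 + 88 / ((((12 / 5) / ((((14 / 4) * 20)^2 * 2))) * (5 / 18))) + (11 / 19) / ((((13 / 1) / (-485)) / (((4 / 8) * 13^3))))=1269870.97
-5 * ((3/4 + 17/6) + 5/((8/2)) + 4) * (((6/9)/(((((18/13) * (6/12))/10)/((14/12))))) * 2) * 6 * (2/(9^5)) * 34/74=-16398200/176969853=-0.09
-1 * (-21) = 21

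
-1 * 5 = -5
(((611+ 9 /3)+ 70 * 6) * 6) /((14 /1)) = 3102 /7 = 443.14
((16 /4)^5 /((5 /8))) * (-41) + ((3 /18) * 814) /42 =-67171.17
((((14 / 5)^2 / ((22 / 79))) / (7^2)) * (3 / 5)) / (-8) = -237 / 5500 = -0.04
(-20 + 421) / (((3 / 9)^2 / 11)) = 39699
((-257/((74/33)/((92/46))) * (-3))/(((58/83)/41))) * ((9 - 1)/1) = 346330116/1073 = 322768.05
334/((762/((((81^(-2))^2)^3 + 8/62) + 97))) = 42.57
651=651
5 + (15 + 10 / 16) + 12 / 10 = 873 / 40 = 21.82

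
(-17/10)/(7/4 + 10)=-34/235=-0.14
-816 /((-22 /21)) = 8568 /11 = 778.91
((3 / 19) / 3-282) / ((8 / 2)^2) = -5357 / 304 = -17.62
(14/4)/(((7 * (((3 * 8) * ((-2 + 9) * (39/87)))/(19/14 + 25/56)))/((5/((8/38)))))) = 278255/978432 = 0.28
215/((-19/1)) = -215/19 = -11.32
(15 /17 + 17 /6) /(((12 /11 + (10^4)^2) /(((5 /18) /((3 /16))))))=20845 /378675004131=0.00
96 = 96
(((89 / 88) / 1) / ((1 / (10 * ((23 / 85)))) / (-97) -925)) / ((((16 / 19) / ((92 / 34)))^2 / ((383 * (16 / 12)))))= -14522829035993 / 2519212741056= -5.76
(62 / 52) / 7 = 31 / 182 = 0.17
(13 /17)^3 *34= 4394 /289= 15.20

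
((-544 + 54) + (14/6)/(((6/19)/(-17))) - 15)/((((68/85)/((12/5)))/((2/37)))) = -11351/111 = -102.26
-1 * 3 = -3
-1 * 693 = -693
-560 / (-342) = 280 / 171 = 1.64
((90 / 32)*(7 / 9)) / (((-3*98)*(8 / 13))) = -65 / 5376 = -0.01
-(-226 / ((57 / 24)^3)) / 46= 57856 / 157757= 0.37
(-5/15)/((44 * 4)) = -1/528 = -0.00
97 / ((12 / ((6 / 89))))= 0.54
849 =849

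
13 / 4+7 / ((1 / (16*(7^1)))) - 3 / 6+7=3175 / 4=793.75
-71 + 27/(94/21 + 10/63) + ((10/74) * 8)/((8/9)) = -691007/10804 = -63.96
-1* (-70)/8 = 35/4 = 8.75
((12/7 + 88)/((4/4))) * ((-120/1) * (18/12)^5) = -81752.14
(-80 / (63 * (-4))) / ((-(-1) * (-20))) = -0.02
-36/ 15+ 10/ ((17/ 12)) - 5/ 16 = 5911/ 1360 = 4.35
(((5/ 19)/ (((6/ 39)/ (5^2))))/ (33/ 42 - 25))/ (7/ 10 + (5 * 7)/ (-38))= 8125/ 1017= 7.99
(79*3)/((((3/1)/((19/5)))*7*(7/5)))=1501/49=30.63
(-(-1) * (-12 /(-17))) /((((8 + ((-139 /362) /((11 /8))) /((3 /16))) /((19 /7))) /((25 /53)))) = 8511525 /61316654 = 0.14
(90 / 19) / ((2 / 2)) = 90 / 19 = 4.74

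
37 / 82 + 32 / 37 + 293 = 892955 / 3034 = 294.32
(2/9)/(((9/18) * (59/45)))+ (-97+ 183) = 5094/59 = 86.34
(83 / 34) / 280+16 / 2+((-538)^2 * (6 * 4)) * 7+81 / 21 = 462925268803 / 9520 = 48626603.87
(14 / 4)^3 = 343 / 8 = 42.88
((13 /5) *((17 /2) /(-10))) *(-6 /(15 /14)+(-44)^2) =-533273 /125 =-4266.18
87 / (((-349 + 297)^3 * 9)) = -0.00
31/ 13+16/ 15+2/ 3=803/ 195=4.12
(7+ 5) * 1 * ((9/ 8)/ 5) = 27/ 10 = 2.70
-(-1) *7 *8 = 56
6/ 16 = 3/ 8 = 0.38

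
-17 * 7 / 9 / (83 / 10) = -1190 / 747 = -1.59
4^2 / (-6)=-8 / 3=-2.67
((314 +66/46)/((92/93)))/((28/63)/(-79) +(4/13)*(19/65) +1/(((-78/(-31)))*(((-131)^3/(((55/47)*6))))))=42831020283800863725/11325357180909892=3781.87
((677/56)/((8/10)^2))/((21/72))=50775/784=64.76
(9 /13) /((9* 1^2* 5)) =1 /65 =0.02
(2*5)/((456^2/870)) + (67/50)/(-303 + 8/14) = 34307209/917084400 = 0.04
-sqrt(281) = -16.76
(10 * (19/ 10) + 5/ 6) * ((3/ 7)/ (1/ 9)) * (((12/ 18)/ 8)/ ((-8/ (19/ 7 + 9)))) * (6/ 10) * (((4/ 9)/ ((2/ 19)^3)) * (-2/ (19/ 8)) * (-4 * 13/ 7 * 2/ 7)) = -6542042/ 1715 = -3814.60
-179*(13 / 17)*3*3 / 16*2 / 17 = -20943 / 2312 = -9.06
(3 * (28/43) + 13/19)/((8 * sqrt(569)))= 0.01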